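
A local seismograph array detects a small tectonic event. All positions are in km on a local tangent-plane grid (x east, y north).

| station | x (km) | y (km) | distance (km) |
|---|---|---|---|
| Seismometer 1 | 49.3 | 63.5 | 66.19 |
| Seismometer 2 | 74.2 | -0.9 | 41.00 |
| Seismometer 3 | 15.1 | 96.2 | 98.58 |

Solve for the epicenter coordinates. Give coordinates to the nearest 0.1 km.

x ≈ 33.2 km, y ≈ -0.7 km

Circle about each station: (x − 49.3)² + (y − 63.5)² = 66.19²; (x − 74.2)² + (y + 0.9)² = 41.00²; (x − 15.1)² + (y − 96.2)² = 98.58².
Subtracting the Seismometer 1 equation from the Seismometer 2 and Seismometer 3 equations removes the quadratic terms:
49.8 x − 128.8 y = 1743.83
-68.4 x + 65.4 y = -2317.19
Solving the 2×2 system: x ≈ 33.2, y ≈ -0.7 km.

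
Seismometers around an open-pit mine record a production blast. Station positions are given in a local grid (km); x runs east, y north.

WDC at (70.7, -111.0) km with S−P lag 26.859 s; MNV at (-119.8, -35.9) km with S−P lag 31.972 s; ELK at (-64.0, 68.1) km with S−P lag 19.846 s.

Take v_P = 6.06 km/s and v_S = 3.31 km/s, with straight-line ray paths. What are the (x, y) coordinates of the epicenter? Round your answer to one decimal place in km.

79.8 km east, 84.7 km north

Distance from S−P lag: d = Δt · v_P v_S / (v_P − v_S) = Δt · (6.06·3.31)/(6.06−3.31) ≈ 7.2940·Δt.
So d_WDC = 195.91, d_MNV = 233.20, d_ELK = 144.76 km.
Circle about each station: (x − 70.7)² + (y + 111.0)² = 195.91²; (x + 119.8)² + (y + 35.9)² = 233.20²; (x + 64.0)² + (y − 68.1)² = 144.76².
Subtracting pairs of circle equations eliminates x²+y² and gives linear equations (the radical axes):
-381.0 x + 150.2 y = -17680.15
-269.4 x + 358.2 y = 8839.39
Solving the 2×2 system: x ≈ 79.8, y ≈ 84.7 km.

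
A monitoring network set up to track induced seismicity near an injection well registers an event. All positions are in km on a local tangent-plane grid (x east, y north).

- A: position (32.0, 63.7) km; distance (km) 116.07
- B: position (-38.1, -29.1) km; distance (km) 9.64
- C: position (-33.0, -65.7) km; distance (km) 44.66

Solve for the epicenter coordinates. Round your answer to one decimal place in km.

Circle about each station: (x − 32.0)² + (y − 63.7)² = 116.07²; (x + 38.1)² + (y + 29.1)² = 9.64²; (x + 33.0)² + (y + 65.7)² = 44.66².
Subtracting the A equation from the B and C equations removes the quadratic terms:
-140.2 x − 185.6 y = 10596.05
-130.0 x − 258.8 y = 11801.53
Solving the 2×2 system: x ≈ -45.4, y ≈ -22.8 km.

-45.4 km east, -22.8 km north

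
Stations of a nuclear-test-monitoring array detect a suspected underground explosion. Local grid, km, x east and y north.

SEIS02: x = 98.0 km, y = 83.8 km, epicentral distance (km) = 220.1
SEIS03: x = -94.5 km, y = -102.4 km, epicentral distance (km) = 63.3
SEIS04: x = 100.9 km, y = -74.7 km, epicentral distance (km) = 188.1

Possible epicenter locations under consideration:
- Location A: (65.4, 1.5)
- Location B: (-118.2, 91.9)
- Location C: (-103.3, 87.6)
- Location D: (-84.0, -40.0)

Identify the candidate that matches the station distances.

Location D

For each candidate, compare |candidate − station| to the reported distance:
Location A: residuals SEIS02 131.6, SEIS03 127.4, SEIS04 104.0 → max 131.6 km
Location B: residuals SEIS02 3.7, SEIS03 132.4, SEIS04 87.1 → max 132.4 km
Location C: residuals SEIS02 18.8, SEIS03 126.9, SEIS04 72.7 → max 126.9 km
Location D: residuals SEIS02 0.0, SEIS03 0.0, SEIS04 0.0 → max 0.0 km
Only Location D has all residuals ≈ 0.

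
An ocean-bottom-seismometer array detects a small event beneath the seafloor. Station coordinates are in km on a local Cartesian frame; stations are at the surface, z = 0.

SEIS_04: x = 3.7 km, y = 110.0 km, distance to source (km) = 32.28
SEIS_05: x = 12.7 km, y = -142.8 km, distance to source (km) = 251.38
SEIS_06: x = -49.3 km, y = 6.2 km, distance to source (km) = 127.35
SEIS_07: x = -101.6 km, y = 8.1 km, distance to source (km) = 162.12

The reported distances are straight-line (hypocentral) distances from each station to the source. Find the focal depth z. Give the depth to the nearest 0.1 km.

Each station gives a sphere (x−x_i)² + (y−y_i)² + z² = d_i² (stations at z=0).
Subtracting the SEIS_04 sphere from SEIS_05 and SEIS_06: z² cancels, leaving linear equations in x and y:
18.0 x − 505.6 y = -53710.47
-106.0 x − 207.6 y = -24820.78
Solving: x ≈ 24.404, y ≈ 107.100 km (keep extra digits for the depth step; rounded: 24.4, 107.1).
Then from the SEIS_04 sphere: z² = 32.28² − (x − 3.7)² − (y − 110.0)² with x = 24.404, y = 107.100, so z ≈ 24.595 ≈ 24.6 km.

z ≈ 24.6 km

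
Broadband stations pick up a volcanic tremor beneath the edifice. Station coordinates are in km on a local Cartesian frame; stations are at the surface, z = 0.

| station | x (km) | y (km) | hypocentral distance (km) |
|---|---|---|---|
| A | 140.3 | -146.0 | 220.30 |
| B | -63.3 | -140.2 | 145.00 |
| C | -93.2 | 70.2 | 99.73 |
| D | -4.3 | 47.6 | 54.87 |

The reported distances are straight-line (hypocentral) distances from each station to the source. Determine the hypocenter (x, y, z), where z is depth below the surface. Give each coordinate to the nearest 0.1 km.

x ≈ -25.0 km, y ≈ -1.1 km, depth ≈ 14.5 km

Each station gives a sphere (x−x_i)² + (y−y_i)² + z² = d_i² (stations at z=0).
Subtracting the A sphere from B and C: z² cancels, leaving linear equations in x and y:
-407.2 x + 11.6 y = 10169.93
-467.0 x + 432.4 y = 11200.21
Solving: x ≈ -25.007, y ≈ -1.105 km (keep extra digits for the depth step; rounded: -25.0, -1.1).
Then from the A sphere: z² = 220.30² − (x − 140.3)² − (y + 146.0)² with x = -25.007, y = -1.105, so z ≈ 14.530 ≈ 14.5 km.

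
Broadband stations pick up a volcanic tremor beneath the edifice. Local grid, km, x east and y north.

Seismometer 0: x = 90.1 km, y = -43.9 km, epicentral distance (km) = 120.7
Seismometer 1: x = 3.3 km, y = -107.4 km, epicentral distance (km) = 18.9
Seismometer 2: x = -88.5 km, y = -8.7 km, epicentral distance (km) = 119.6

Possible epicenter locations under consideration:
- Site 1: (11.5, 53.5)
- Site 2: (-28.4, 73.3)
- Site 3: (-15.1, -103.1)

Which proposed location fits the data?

For each candidate, compare |candidate − station| to the reported distance:
Site 1: residuals Seismometer 0 4.5, Seismometer 1 142.2, Seismometer 2 1.8 → max 142.2 km
Site 2: residuals Seismometer 0 46.0, Seismometer 1 164.6, Seismometer 2 17.9 → max 164.6 km
Site 3: residuals Seismometer 0 0.0, Seismometer 1 0.0, Seismometer 2 0.0 → max 0.0 km
Only Site 3 has all residuals ≈ 0.

Site 3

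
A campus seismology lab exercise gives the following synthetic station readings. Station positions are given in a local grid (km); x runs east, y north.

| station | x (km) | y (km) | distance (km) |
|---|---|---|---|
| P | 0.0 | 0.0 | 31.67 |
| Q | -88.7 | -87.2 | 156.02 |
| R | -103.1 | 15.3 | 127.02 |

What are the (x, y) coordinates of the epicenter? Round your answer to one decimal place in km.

Circle about each station: x² + y² = 31.67²; (x + 88.7)² + (y + 87.2)² = 156.02²; (x + 103.1)² + (y − 15.3)² = 127.02².
Subtracting pairs of circle equations eliminates x²+y² and gives linear equations (the radical axes):
-177.4 x − 174.4 y = -7867.72
-206.2 x + 30.6 y = -4267.39
Solving the 2×2 system: x ≈ 23.8, y ≈ 20.9 km.
Check against P (with the unrounded x, y): √(x²+y²) = 31.68 ≈ 31.67 km. ✓

x ≈ 23.8 km, y ≈ 20.9 km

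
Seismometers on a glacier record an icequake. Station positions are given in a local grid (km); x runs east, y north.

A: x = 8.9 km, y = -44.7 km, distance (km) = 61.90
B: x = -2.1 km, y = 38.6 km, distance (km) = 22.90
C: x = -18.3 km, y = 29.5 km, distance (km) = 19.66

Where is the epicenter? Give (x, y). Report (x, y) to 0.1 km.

x ≈ -4.2 km, y ≈ 15.8 km

Circle about each station: (x − 8.9)² + (y + 44.7)² = 61.90²; (x + 2.1)² + (y − 38.6)² = 22.90²; (x + 18.3)² + (y − 29.5)² = 19.66².
Subtracting the A equation from the B and C equations removes the quadratic terms:
-22.0 x + 166.6 y = 2724.27
-54.4 x + 148.4 y = 2572.93
Solving the 2×2 system: x ≈ -4.2, y ≈ 15.8 km.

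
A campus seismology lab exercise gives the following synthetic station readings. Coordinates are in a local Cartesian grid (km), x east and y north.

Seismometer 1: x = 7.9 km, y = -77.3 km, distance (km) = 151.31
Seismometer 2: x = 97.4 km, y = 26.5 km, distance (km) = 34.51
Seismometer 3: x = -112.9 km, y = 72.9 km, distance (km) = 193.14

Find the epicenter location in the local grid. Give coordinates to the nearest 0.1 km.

79.5 km east, 56.0 km north

Circle about each station: (x − 7.9)² + (y + 77.3)² = 151.31²; (x − 97.4)² + (y − 26.5)² = 34.51²; (x + 112.9)² + (y − 72.9)² = 193.14².
Subtracting the Seismometer 1 equation from the Seismometer 2 and Seismometer 3 equations removes the quadratic terms:
179.0 x + 207.6 y = 25855.09
-241.6 x + 300.4 y = -2385.22
Solving the 2×2 system: x ≈ 79.5, y ≈ 56.0 km.
Check against Seismometer 1 (with the unrounded x, y): √((x − 7.9)²+(y + 77.3)²) = 151.31 ≈ 151.31 km. ✓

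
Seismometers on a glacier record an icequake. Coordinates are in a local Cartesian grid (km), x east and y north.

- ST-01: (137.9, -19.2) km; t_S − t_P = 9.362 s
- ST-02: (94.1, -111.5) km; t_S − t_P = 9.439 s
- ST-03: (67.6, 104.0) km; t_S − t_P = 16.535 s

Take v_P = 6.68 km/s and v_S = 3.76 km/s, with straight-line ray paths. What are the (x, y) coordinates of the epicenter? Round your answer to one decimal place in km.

(59.6, -38.0)

Distance from S−P lag: d = Δt · v_P v_S / (v_P − v_S) = Δt · (6.68·3.76)/(6.68−3.76) ≈ 8.6016·Δt.
So d_ST-01 = 80.53, d_ST-02 = 81.19, d_ST-03 = 142.23 km.
Circle about each station: (x − 137.9)² + (y + 19.2)² = 80.53²; (x − 94.1)² + (y + 111.5)² = 81.19²; (x − 67.6)² + (y − 104.0)² = 142.23².
Subtracting the ST-01 equation from the ST-02 and ST-03 equations removes the quadratic terms:
-87.6 x − 184.6 y = 1795.27
-140.6 x + 246.4 y = -17743.58
Solving the 2×2 system: x ≈ 59.6, y ≈ -38.0 km.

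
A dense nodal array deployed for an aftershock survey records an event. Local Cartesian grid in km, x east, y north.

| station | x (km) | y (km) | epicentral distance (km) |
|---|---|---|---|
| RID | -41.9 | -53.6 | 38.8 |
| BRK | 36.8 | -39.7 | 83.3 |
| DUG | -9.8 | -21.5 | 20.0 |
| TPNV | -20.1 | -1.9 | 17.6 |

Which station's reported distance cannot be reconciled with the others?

Solve using three stations at a time. Using RID, DUG, TPNV (subtract circle equations pairwise → linear system) gives (x, y) ≈ (-29.3, -16.9).
Distances from that point to each station vs reported:
  RID: calculated 38.8 vs reported 38.8 → residual 0.0 km
  BRK: calculated 69.9 vs reported 83.3 → residual 13.4 km
  DUG: calculated 20.0 vs reported 20.0 → residual 0.0 km
  TPNV: calculated 17.6 vs reported 17.6 → residual 0.0 km
RID, DUG, TPNV are mutually consistent (residuals ≈ 0); BRK is off by 13.4 km.

BRK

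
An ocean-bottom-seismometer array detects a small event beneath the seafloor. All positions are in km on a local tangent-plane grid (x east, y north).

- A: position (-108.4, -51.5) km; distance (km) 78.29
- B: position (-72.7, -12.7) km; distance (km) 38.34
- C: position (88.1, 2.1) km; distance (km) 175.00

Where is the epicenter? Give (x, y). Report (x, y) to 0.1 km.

(-85.6, 23.4)

Circle about each station: (x + 108.4)² + (y + 51.5)² = 78.29²; (x + 72.7)² + (y + 12.7)² = 38.34²; (x − 88.1)² + (y − 2.1)² = 175.00².
Subtracting pairs of circle equations eliminates x²+y² and gives linear equations (the radical axes):
71.4 x + 77.6 y = -4296.86
393.0 x + 107.2 y = -31132.47
Solving the 2×2 system: x ≈ -85.6, y ≈ 23.4 km.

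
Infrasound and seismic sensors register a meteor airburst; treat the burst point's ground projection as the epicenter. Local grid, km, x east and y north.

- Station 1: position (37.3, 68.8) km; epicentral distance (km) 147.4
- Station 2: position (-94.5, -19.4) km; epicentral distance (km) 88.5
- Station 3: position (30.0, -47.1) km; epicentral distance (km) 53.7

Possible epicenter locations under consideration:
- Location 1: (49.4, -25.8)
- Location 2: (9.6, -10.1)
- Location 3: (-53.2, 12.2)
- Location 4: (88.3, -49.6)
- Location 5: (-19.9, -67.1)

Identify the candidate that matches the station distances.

For each candidate, compare |candidate − station| to the reported distance:
Location 1: residuals Station 1 52.0, Station 2 55.5, Station 3 24.9 → max 55.5 km
Location 2: residuals Station 1 63.8, Station 2 16.0, Station 3 11.4 → max 63.8 km
Location 3: residuals Station 1 40.7, Station 2 36.5, Station 3 48.5 → max 48.5 km
Location 4: residuals Station 1 18.5, Station 2 96.8, Station 3 4.7 → max 96.8 km
Location 5: residuals Station 1 0.0, Station 2 0.0, Station 3 0.1 → max 0.1 km
Only Location 5 has all residuals ≈ 0.

Location 5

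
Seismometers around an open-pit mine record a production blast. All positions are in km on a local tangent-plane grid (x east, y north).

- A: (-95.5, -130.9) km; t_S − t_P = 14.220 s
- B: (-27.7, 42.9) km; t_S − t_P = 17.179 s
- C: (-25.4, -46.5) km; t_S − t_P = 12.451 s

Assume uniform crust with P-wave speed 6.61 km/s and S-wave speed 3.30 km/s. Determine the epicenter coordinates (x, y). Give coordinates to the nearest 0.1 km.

Distance from S−P lag: d = Δt · v_P v_S / (v_P − v_S) = Δt · (6.61·3.30)/(6.61−3.30) ≈ 6.5900·Δt.
So d_A = 93.71, d_B = 113.21, d_C = 82.05 km.
Circle about each station: (x + 95.5)² + (y + 130.9)² = 93.71²; (x + 27.7)² + (y − 42.9)² = 113.21²; (x + 25.4)² + (y + 46.5)² = 82.05².
Subtracting the A equation from the B and C equations removes the quadratic terms:
135.6 x + 347.6 y = -27682.30
140.2 x + 168.8 y = -21398.29
Solving the 2×2 system: x ≈ -107.0, y ≈ -37.9 km.

(-107.0, -37.9)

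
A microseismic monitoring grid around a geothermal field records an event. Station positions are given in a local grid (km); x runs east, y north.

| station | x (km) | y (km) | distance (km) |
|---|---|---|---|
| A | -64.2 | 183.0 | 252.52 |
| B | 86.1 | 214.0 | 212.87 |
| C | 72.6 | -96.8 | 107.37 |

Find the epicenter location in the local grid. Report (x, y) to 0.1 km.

Circle about each station: (x + 64.2)² + (y − 183.0)² = 252.52²; (x − 86.1)² + (y − 214.0)² = 212.87²; (x − 72.6)² + (y + 96.8)² = 107.37².
Subtracting pairs of circle equations eliminates x²+y² and gives linear equations (the radical axes):
300.6 x + 62.0 y = 34051.28
273.6 x − 559.6 y = 29268.39
Solving the 2×2 system: x ≈ 112.7, y ≈ 2.8 km.

(112.7, 2.8)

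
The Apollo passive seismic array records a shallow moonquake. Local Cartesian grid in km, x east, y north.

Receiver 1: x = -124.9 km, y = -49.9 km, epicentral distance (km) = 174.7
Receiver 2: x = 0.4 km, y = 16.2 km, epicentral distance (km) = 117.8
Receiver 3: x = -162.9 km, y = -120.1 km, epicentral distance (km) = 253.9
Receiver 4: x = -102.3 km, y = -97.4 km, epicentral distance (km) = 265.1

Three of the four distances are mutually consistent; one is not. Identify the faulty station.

Solve using three stations at a time. Using Receiver 1, Receiver 2, Receiver 3 (subtract circle equations pairwise → linear system) gives (x, y) ≈ (-64.9, 114.0).
Distances from that point to each station vs reported:
  Receiver 1: calculated 174.5 vs reported 174.7 → residual 0.2 km
  Receiver 2: calculated 117.6 vs reported 117.8 → residual 0.2 km
  Receiver 3: calculated 253.8 vs reported 253.9 → residual 0.1 km
  Receiver 4: calculated 214.7 vs reported 265.1 → residual 50.4 km
Receiver 1, Receiver 2, Receiver 3 are mutually consistent (residuals ≈ 0); Receiver 4 is off by 50.4 km.

Receiver 4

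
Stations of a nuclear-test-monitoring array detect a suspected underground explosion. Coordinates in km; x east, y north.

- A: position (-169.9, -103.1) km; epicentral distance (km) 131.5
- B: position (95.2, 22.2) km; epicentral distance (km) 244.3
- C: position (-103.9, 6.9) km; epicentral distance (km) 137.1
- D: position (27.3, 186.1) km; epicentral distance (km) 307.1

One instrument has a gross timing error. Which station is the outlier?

Solve using three stations at a time. Using A, C, D (subtract circle equations pairwise → linear system) gives (x, y) ≈ (-39.1, -113.6).
Distances from that point to each station vs reported:
  A: calculated 131.3 vs reported 131.5 → residual 0.2 km
  B: calculated 191.0 vs reported 244.3 → residual 53.3 km
  C: calculated 136.9 vs reported 137.1 → residual 0.2 km
  D: calculated 307.0 vs reported 307.1 → residual 0.1 km
A, C, D are mutually consistent (residuals ≈ 0); B is off by 53.3 km.

B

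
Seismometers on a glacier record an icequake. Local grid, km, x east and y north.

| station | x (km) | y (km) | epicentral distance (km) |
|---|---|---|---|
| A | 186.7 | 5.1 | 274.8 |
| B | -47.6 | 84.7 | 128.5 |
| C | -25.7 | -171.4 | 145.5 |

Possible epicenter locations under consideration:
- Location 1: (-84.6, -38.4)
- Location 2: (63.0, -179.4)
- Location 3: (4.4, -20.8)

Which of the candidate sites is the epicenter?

For each candidate, compare |candidate − station| to the reported distance:
Location 1: residuals A 0.0, B 0.0, C 0.0 → max 0.0 km
Location 2: residuals A 52.7, B 157.8, C 56.4 → max 157.8 km
Location 3: residuals A 90.7, B 10.9, C 8.1 → max 90.7 km
Only Location 1 has all residuals ≈ 0.

Location 1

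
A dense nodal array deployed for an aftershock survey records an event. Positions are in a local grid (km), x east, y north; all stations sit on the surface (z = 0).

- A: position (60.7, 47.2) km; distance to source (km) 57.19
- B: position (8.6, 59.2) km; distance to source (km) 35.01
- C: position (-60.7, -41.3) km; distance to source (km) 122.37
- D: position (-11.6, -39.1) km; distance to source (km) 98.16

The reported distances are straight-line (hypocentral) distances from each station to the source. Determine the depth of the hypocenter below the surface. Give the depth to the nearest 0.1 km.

Each station gives a sphere (x−x_i)² + (y−y_i)² + z² = d_i² (stations at z=0).
Subtracting the A sphere from B and C: z² cancels, leaving linear equations in x and y:
-104.2 x + 24.0 y = -288.73
-242.8 x − 177.0 y = -12225.87
Solving: x ≈ 14.195, y ≈ 49.600 km (keep extra digits for the depth step; rounded: 14.2, 49.6).
Then from the A sphere: z² = 57.19² − (x − 60.7)² − (y − 47.2)² with x = 14.195, y = 49.600, so z ≈ 33.200 ≈ 33.2 km.
Check against D (with the unrounded solution): distance 98.16 ≈ 98.16 km. ✓

z ≈ 33.2 km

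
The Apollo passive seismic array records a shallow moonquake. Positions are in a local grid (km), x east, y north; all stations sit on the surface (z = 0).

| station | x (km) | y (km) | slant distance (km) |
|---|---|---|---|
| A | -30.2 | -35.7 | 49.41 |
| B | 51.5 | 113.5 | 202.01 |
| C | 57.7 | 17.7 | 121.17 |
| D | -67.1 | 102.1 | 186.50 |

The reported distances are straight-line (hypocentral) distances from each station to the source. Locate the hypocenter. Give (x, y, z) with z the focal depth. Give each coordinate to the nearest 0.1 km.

(-15.6, -75.3, 25.7)

Each station gives a sphere (x−x_i)² + (y−y_i)² + z² = d_i² (stations at z=0).
Subtracting the A sphere from B and C: z² cancels, leaving linear equations in x and y:
163.4 x + 298.4 y = -25018.72
175.8 x + 106.8 y = -10784.77
Solving: x ≈ -15.602, y ≈ -75.300 km (keep extra digits for the depth step; rounded: -15.6, -75.3).
Then from the A sphere: z² = 49.41² − (x + 30.2)² − (y + 35.7)² with x = -15.602, y = -75.300, so z ≈ 25.692 ≈ 25.7 km.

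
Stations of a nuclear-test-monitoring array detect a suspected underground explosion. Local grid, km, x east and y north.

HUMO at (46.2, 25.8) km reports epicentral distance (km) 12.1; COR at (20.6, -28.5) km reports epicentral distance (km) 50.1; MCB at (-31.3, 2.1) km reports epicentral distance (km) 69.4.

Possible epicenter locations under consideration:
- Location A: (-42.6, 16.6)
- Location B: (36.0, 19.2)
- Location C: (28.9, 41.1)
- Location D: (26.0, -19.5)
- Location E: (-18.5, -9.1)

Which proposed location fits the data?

For each candidate, compare |candidate − station| to the reported distance:
Location A: residuals HUMO 77.2, COR 27.5, MCB 51.0 → max 77.2 km
Location B: residuals HUMO 0.0, COR 0.0, MCB 0.0 → max 0.0 km
Location C: residuals HUMO 11.0, COR 20.0, MCB 2.3 → max 20.0 km
Location D: residuals HUMO 37.5, COR 39.6, MCB 8.2 → max 39.6 km
Location E: residuals HUMO 61.4, COR 6.5, MCB 52.4 → max 61.4 km
Only Location B has all residuals ≈ 0.

Location B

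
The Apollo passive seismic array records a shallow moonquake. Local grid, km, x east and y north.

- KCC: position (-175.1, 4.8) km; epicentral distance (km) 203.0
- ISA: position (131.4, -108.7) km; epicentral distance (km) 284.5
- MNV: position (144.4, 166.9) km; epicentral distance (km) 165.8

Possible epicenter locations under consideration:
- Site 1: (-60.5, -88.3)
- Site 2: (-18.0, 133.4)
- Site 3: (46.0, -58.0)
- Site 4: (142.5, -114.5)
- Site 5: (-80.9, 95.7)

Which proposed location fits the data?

For each candidate, compare |candidate − station| to the reported distance:
Site 1: residuals KCC 55.3, ISA 91.5, MNV 161.5 → max 161.5 km
Site 2: residuals KCC 0.0, ISA 0.0, MNV 0.0 → max 0.0 km
Site 3: residuals KCC 26.8, ISA 185.2, MNV 79.7 → max 185.2 km
Site 4: residuals KCC 136.3, ISA 272.0, MNV 115.6 → max 272.0 km
Site 5: residuals KCC 72.1, ISA 10.2, MNV 70.5 → max 72.1 km
Only Site 2 has all residuals ≈ 0.

Site 2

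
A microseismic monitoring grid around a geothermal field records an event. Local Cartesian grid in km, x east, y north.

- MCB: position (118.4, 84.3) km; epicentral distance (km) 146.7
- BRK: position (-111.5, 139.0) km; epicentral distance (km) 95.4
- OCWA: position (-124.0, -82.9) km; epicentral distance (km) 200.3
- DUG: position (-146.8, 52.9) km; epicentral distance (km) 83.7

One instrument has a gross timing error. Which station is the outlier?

Solve using three stations at a time. Using MCB, BRK, OCWA (subtract circle equations pairwise → linear system) gives (x, y) ≈ (-28.0, 92.9).
Distances from that point to each station vs reported:
  MCB: calculated 146.7 vs reported 146.7 → residual 0.0 km
  BRK: calculated 95.4 vs reported 95.4 → residual 0.0 km
  OCWA: calculated 200.3 vs reported 200.3 → residual 0.0 km
  DUG: calculated 125.3 vs reported 83.7 → residual 41.6 km
MCB, BRK, OCWA are mutually consistent (residuals ≈ 0); DUG is off by 41.6 km.

DUG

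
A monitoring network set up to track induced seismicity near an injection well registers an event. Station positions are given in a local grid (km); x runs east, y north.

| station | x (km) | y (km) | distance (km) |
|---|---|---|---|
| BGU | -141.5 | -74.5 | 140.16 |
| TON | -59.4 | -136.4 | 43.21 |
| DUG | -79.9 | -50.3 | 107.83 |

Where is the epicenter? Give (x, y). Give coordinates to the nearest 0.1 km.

(-16.2, -137.3)

Circle about each station: (x + 141.5)² + (y + 74.5)² = 140.16²; (x + 59.4)² + (y + 136.4)² = 43.21²; (x + 79.9)² + (y + 50.3)² = 107.83².
Subtracting pairs of circle equations eliminates x²+y² and gives linear equations (the radical axes):
164.2 x − 123.8 y = 14338.54
123.2 x + 48.4 y = -8640.88
Solving the 2×2 system: x ≈ -16.2, y ≈ -137.3 km.
Check against BGU (with the unrounded x, y): √((x + 141.5)²+(y + 74.5)²) = 140.16 ≈ 140.16 km. ✓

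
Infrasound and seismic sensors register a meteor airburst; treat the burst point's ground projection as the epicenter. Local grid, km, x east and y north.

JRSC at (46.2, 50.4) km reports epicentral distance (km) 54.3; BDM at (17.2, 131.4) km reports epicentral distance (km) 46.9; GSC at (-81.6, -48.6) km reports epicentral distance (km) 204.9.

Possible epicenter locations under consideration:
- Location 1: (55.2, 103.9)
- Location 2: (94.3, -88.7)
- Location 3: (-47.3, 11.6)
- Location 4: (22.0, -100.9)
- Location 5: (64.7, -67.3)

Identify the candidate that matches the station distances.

Location 1

For each candidate, compare |candidate − station| to the reported distance:
Location 1: residuals JRSC 0.0, BDM 0.0, GSC 0.0 → max 0.0 km
Location 2: residuals JRSC 92.9, BDM 186.3, GSC 24.5 → max 186.3 km
Location 3: residuals JRSC 46.9, BDM 89.2, GSC 135.6 → max 135.6 km
Location 4: residuals JRSC 98.9, BDM 185.4, GSC 88.8 → max 185.4 km
Location 5: residuals JRSC 64.8, BDM 157.4, GSC 57.4 → max 157.4 km
Only Location 1 has all residuals ≈ 0.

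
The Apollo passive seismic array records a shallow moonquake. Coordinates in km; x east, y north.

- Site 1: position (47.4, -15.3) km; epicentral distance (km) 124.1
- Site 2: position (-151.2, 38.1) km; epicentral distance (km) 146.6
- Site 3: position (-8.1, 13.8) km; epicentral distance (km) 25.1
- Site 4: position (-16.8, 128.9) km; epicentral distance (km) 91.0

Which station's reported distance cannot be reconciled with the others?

Site 1

Solve using three stations at a time. Using Site 2, Site 3, Site 4 (subtract circle equations pairwise → linear system) gives (x, y) ≈ (-4.6, 38.7).
Distances from that point to each station vs reported:
  Site 1: calculated 75.0 vs reported 124.1 → residual 49.1 km
  Site 2: calculated 146.6 vs reported 146.6 → residual 0.0 km
  Site 3: calculated 25.2 vs reported 25.1 → residual 0.1 km
  Site 4: calculated 91.0 vs reported 91.0 → residual 0.0 km
Site 2, Site 3, Site 4 are mutually consistent (residuals ≈ 0); Site 1 is off by 49.1 km.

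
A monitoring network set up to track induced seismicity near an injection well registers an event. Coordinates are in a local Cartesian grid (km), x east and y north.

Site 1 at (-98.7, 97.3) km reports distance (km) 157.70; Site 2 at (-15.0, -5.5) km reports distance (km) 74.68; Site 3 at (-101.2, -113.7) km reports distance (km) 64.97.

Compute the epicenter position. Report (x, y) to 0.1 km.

(-68.6, -57.5)

Circle about each station: (x + 98.7)² + (y − 97.3)² = 157.70²; (x + 15.0)² + (y + 5.5)² = 74.68²; (x + 101.2)² + (y + 113.7)² = 64.97².
Subtracting pairs of circle equations eliminates x²+y² and gives linear equations (the radical axes):
167.4 x − 205.6 y = 338.46
-5.0 x − 422.0 y = 24608.34
Solving the 2×2 system: x ≈ -68.6, y ≈ -57.5 km.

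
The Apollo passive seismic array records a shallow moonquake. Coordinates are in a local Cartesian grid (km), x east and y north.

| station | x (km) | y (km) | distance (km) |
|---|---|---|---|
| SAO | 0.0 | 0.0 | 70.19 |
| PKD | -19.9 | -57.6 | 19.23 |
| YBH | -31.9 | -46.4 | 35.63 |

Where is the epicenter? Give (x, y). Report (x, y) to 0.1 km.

Circle about each station: x² + y² = 70.19²; (x + 19.9)² + (y + 57.6)² = 19.23²; (x + 31.9)² + (y + 46.4)² = 35.63².
Subtracting the SAO equation from the PKD and YBH equations removes the quadratic terms:
-39.8 x − 115.2 y = 8270.61
-63.8 x − 92.8 y = 6827.71
Solving the 2×2 system: x ≈ -5.2, y ≈ -70.0 km.

(-5.2, -70.0)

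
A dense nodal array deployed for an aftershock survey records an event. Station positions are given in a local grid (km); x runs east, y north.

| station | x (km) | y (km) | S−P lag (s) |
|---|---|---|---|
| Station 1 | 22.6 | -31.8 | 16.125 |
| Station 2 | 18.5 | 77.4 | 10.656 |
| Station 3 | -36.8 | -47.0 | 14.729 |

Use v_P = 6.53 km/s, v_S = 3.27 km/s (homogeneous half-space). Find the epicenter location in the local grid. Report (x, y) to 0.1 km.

x ≈ -45.3 km, y ≈ 49.1 km

Distance from S−P lag: d = Δt · v_P v_S / (v_P − v_S) = Δt · (6.53·3.27)/(6.53−3.27) ≈ 6.5500·Δt.
So d_Station 1 = 105.62, d_Station 2 = 69.80, d_Station 3 = 96.48 km.
Circle about each station: (x − 22.6)² + (y + 31.8)² = 105.62²; (x − 18.5)² + (y − 77.4)² = 69.80²; (x + 36.8)² + (y + 47.0)² = 96.48².
Subtracting the Station 1 equation from the Station 2 and Station 3 equations removes the quadratic terms:
-8.2 x + 218.4 y = 11094.55
-118.8 x − 30.4 y = 3888.43
Solving the 2×2 system: x ≈ -45.3, y ≈ 49.1 km.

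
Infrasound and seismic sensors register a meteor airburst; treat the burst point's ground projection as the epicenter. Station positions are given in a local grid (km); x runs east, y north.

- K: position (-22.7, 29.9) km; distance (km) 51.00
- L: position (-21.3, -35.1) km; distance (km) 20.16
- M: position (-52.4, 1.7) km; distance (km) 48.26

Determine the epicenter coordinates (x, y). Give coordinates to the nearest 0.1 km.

x ≈ -8.9 km, y ≈ -19.2 km

Circle about each station: (x + 22.7)² + (y − 29.9)² = 51.00²; (x + 21.3)² + (y + 35.1)² = 20.16²; (x + 52.4)² + (y − 1.7)² = 48.26².
Subtracting pairs of circle equations eliminates x²+y² and gives linear equations (the radical axes):
2.8 x − 130.0 y = 2470.97
-59.4 x − 56.4 y = 1611.32
Solving the 2×2 system: x ≈ -8.9, y ≈ -19.2 km.
Check against K (with the unrounded x, y): √((x + 22.7)²+(y − 29.9)²) = 51.00 ≈ 51.00 km. ✓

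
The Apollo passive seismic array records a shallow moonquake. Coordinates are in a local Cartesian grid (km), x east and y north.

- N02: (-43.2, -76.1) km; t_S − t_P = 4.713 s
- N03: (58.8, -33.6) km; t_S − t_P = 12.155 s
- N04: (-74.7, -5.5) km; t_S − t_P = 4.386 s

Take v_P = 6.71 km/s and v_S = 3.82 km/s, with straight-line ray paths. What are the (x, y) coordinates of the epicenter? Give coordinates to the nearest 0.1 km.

Distance from S−P lag: d = Δt · v_P v_S / (v_P − v_S) = Δt · (6.71·3.82)/(6.71−3.82) ≈ 8.8693·Δt.
So d_N02 = 41.80, d_N03 = 107.81, d_N04 = 38.90 km.
Circle about each station: (x + 43.2)² + (y + 76.1)² = 41.80²; (x − 58.8)² + (y + 33.6)² = 107.81²; (x + 74.7)² + (y + 5.5)² = 38.90².
Subtracting the N02 equation from the N03 and N04 equations removes the quadratic terms:
204.0 x + 85.0 y = -12946.81
-63.0 x + 141.2 y = -1813.08
Solving the 2×2 system: x ≈ -49.0, y ≈ -34.7 km.

-49.0 km east, -34.7 km north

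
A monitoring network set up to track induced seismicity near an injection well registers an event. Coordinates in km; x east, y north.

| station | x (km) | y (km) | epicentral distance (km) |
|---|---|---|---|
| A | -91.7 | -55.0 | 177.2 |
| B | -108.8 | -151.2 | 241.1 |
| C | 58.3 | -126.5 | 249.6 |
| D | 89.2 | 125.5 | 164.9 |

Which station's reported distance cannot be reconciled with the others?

A

Solve using three stations at a time. Using B, C, D (subtract circle equations pairwise → linear system) gives (x, y) ≈ (-71.1, 86.9).
Distances from that point to each station vs reported:
  A: calculated 143.4 vs reported 177.2 → residual 33.8 km
  B: calculated 241.1 vs reported 241.1 → residual 0.0 km
  C: calculated 249.6 vs reported 249.6 → residual 0.0 km
  D: calculated 164.9 vs reported 164.9 → residual 0.0 km
B, C, D are mutually consistent (residuals ≈ 0); A is off by 33.8 km.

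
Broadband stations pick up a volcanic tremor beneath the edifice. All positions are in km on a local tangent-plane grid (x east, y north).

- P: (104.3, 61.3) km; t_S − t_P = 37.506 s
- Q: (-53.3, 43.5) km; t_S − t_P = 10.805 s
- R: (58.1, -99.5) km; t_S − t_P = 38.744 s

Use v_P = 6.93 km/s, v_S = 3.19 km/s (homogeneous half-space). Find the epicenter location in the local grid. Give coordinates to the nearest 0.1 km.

Distance from S−P lag: d = Δt · v_P v_S / (v_P − v_S) = Δt · (6.93·3.19)/(6.93−3.19) ≈ 5.9109·Δt.
So d_P = 221.69, d_Q = 63.87, d_R = 229.01 km.
Circle about each station: (x − 104.3)² + (y − 61.3)² = 221.69²; (x + 53.3)² + (y − 43.5)² = 63.87²; (x − 58.1)² + (y + 99.5)² = 229.01².
Subtracting the P equation from the Q and R equations removes the quadratic terms:
-315.2 x − 35.6 y = 35164.04
-92.4 x − 321.6 y = -4659.44
Solving the 2×2 system: x ≈ -117.0, y ≈ 48.1 km.

-117.0 km east, 48.1 km north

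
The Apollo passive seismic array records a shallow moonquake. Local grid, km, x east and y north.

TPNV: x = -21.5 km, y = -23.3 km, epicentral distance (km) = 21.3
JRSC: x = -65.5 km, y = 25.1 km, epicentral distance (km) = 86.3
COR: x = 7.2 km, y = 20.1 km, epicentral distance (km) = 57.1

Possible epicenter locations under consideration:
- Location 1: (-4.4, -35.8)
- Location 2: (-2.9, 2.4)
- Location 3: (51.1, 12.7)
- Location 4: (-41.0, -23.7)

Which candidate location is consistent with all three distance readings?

For each candidate, compare |candidate − station| to the reported distance:
Location 1: residuals TPNV 0.1, JRSC 0.0, COR 0.0 → max 0.1 km
Location 2: residuals TPNV 10.4, JRSC 19.7, COR 36.7 → max 36.7 km
Location 3: residuals TPNV 59.7, JRSC 31.0, COR 12.6 → max 59.7 km
Location 4: residuals TPNV 1.8, JRSC 31.7, COR 8.0 → max 31.7 km
Only Location 1 has all residuals ≈ 0.

Location 1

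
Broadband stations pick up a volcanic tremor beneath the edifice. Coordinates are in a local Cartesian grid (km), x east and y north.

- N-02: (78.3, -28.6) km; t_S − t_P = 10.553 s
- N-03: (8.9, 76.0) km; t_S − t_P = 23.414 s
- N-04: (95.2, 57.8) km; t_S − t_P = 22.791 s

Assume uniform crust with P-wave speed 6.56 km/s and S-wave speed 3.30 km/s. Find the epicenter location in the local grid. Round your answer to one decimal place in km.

Distance from S−P lag: d = Δt · v_P v_S / (v_P − v_S) = Δt · (6.56·3.30)/(6.56−3.30) ≈ 6.6405·Δt.
So d_N-02 = 70.08, d_N-03 = 155.48, d_N-04 = 151.34 km.
Circle about each station: (x − 78.3)² + (y + 28.6)² = 70.08²; (x − 8.9)² + (y − 76.0)² = 155.48²; (x − 95.2)² + (y − 57.8)² = 151.34².
Subtracting the N-02 equation from the N-03 and N-04 equations removes the quadratic terms:
-138.8 x + 209.2 y = -20356.46
33.8 x + 172.8 y = -12537.56
Solving the 2×2 system: x ≈ 28.8, y ≈ -78.2 km.

(28.8, -78.2)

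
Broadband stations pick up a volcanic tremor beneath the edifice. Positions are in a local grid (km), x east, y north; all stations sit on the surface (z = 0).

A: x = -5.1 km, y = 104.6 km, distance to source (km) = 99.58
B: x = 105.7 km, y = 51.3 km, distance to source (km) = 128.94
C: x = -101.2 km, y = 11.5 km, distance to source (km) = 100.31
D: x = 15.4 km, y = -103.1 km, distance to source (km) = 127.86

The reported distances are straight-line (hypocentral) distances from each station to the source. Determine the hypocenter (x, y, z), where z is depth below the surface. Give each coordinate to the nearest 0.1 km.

Each station gives a sphere (x−x_i)² + (y−y_i)² + z² = d_i² (stations at z=0).
Subtracting the A sphere from B and C: z² cancels, leaving linear equations in x and y:
221.6 x − 106.6 y = -3872.34
-192.2 x − 186.2 y = -739.40
Solving: x ≈ -10.400, y ≈ 14.706 km (keep extra digits for the depth step; rounded: -10.4, 14.7).
Then from the A sphere: z² = 99.58² − (x + 5.1)² − (y − 104.6)² with x = -10.400, y = 14.706, so z ≈ 42.511 ≈ 42.5 km.

x ≈ -10.4 km, y ≈ 14.7 km, depth ≈ 42.5 km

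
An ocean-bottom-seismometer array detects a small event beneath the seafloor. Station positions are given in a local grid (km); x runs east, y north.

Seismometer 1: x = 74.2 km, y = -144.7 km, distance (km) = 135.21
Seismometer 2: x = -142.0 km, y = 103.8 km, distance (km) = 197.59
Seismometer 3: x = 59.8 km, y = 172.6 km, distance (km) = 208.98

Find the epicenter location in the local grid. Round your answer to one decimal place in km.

Circle about each station: (x − 74.2)² + (y + 144.7)² = 135.21²; (x + 142.0)² + (y − 103.8)² = 197.59²; (x − 59.8)² + (y − 172.6)² = 208.98².
Subtracting the Seismometer 1 equation from the Seismometer 2 and Seismometer 3 equations removes the quadratic terms:
-432.4 x + 497.0 y = -16265.35
-28.8 x + 634.6 y = -18467.83
Solving the 2×2 system: x ≈ 4.4, y ≈ -28.9 km.

x ≈ 4.4 km, y ≈ -28.9 km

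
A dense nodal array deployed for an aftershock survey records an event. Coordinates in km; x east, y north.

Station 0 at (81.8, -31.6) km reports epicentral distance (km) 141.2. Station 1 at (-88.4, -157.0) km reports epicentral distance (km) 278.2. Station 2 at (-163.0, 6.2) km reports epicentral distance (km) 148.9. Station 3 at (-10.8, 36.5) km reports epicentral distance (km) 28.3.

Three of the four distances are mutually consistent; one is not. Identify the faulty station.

Solve using three stations at a time. Using Station 0, Station 2, Station 3 (subtract circle equations pairwise → linear system) gives (x, y) ≈ (-24.6, 61.2).
Distances from that point to each station vs reported:
  Station 0: calculated 141.2 vs reported 141.2 → residual 0.0 km
  Station 1: calculated 227.3 vs reported 278.2 → residual 50.9 km
  Station 2: calculated 148.9 vs reported 148.9 → residual 0.0 km
  Station 3: calculated 28.3 vs reported 28.3 → residual 0.0 km
Station 0, Station 2, Station 3 are mutually consistent (residuals ≈ 0); Station 1 is off by 50.9 km.

Station 1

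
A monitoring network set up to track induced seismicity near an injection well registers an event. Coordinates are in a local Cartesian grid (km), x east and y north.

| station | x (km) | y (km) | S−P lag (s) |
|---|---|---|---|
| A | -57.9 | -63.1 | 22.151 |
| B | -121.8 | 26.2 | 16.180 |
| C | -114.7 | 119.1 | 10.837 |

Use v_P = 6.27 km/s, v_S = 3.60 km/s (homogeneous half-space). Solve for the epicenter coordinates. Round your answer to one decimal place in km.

Distance from S−P lag: d = Δt · v_P v_S / (v_P − v_S) = Δt · (6.27·3.60)/(6.27−3.60) ≈ 8.4539·Δt.
So d_A = 187.26, d_B = 136.78, d_C = 91.62 km.
Circle about each station: (x + 57.9)² + (y + 63.1)² = 187.26²; (x + 121.8)² + (y − 26.2)² = 136.78²; (x + 114.7)² + (y − 119.1)² = 91.62².
Subtracting the A equation from the B and C equations removes the quadratic terms:
-127.8 x + 178.6 y = 24545.20
-113.6 x + 364.4 y = 46678.96
Solving the 2×2 system: x ≈ -23.1, y ≈ 120.9 km.
Check against A (with the unrounded x, y): √((x + 57.9)²+(y + 63.1)²) = 187.25 ≈ 187.26 km. ✓

-23.1 km east, 120.9 km north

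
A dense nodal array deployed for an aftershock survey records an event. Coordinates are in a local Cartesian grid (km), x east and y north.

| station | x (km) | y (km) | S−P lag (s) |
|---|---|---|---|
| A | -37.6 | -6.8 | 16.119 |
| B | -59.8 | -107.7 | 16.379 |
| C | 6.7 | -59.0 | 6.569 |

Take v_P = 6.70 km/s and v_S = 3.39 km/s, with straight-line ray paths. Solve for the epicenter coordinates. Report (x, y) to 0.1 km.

x ≈ 48.2 km, y ≈ -76.6 km

Distance from S−P lag: d = Δt · v_P v_S / (v_P − v_S) = Δt · (6.70·3.39)/(6.70−3.39) ≈ 6.8619·Δt.
So d_A = 110.61, d_B = 112.39, d_C = 45.08 km.
Circle about each station: (x + 37.6)² + (y + 6.8)² = 110.61²; (x + 59.8)² + (y + 107.7)² = 112.39²; (x − 6.7)² + (y + 59.0)² = 45.08².
Subtracting pairs of circle equations eliminates x²+y² and gives linear equations (the radical axes):
-44.4 x − 201.8 y = 13318.39
88.6 x − 104.4 y = 12268.26
Solving the 2×2 system: x ≈ 48.2, y ≈ -76.6 km.
Check against A (with the unrounded x, y): √((x + 37.6)²+(y + 6.8)²) = 110.61 ≈ 110.61 km. ✓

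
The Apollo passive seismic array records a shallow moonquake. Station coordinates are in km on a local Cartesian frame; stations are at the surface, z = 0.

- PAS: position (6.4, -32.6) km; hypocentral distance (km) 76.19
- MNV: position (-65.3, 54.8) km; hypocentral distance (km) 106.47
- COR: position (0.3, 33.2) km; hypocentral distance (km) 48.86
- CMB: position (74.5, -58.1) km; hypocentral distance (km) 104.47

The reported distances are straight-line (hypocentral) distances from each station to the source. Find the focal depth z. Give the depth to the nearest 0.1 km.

z ≈ 38.0 km

Each station gives a sphere (x−x_i)² + (y−y_i)² + z² = d_i² (stations at z=0).
Subtracting the PAS sphere from MNV and COR: z² cancels, leaving linear equations in x and y:
-143.4 x + 174.8 y = 632.47
-12.2 x + 131.6 y = 3416.23
Solving: x ≈ 30.702, y ≈ 28.805 km (keep extra digits for the depth step; rounded: 30.7, 28.8).
Then from the PAS sphere: z² = 76.19² − (x − 6.4)² − (y + 32.6)² with x = 30.702, y = 28.805, so z ≈ 37.997 ≈ 38.0 km.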